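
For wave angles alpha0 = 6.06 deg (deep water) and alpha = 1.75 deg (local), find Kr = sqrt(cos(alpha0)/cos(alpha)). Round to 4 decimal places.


Kr = sqrt(cos(alpha0) / cos(alpha))
cos(6.06) = 0.994412
cos(1.75) = 0.999534
Kr = sqrt(0.994412 / 0.999534)
Kr = sqrt(0.994876)
Kr = 0.9974

0.9974


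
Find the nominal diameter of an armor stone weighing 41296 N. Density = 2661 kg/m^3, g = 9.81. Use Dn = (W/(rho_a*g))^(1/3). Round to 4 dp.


V = W / (rho_a * g)
V = 41296 / (2661 * 9.81)
V = 41296 / 26104.41
V = 1.581955 m^3
Dn = V^(1/3) = 1.581955^(1/3)
Dn = 1.1652 m

1.1652


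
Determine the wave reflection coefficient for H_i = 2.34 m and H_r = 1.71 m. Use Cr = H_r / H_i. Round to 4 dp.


Cr = H_r / H_i
Cr = 1.71 / 2.34
Cr = 0.7308

0.7308


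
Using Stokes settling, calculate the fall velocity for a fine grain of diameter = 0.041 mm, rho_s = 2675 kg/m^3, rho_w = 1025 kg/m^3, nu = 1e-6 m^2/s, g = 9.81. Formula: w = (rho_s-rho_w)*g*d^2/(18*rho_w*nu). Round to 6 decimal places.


w = (rho_s - rho_w) * g * d^2 / (18 * rho_w * nu)
d = 0.041 mm = 0.000041 m
rho_s - rho_w = 2675 - 1025 = 1650
Numerator = 1650 * 9.81 * (0.000041)^2 = 0.000027209507
Denominator = 18 * 1025 * 1e-6 = 0.018450
w = 0.001475 m/s

0.001475


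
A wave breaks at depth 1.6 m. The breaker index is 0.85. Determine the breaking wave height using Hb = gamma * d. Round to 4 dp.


Hb = gamma * d
Hb = 0.85 * 1.6
Hb = 1.3600 m

1.3600


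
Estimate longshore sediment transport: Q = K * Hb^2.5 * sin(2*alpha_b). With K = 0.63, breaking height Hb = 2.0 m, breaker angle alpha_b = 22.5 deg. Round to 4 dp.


Q = K * Hb^2.5 * sin(2 * alpha_b)
Hb^2.5 = 2.0^2.5 = 5.656854
sin(2 * 22.5) = sin(45.0) = 0.707107
Q = 0.63 * 5.656854 * 0.707107
Q = 2.5200 m^3/s

2.5200


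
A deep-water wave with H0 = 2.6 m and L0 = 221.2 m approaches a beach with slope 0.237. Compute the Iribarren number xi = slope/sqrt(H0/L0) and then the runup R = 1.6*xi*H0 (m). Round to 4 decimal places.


xi = slope / sqrt(H0/L0)
H0/L0 = 2.6/221.2 = 0.011754
sqrt(0.011754) = 0.108416
xi = 0.237 / 0.108416 = 2.186021
R = 1.6 * xi * H0 = 1.6 * 2.186021 * 2.6
R = 9.0938 m

9.0938


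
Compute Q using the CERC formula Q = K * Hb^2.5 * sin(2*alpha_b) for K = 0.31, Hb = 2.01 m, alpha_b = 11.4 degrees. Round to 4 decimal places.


Q = K * Hb^2.5 * sin(2 * alpha_b)
Hb^2.5 = 2.01^2.5 = 5.727830
sin(2 * 11.4) = sin(22.8) = 0.387516
Q = 0.31 * 5.727830 * 0.387516
Q = 0.6881 m^3/s

0.6881


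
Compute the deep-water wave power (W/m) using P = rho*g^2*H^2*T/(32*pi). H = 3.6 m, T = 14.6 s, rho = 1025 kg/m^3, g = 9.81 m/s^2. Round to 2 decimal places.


P = rho * g^2 * H^2 * T / (32 * pi)
P = 1025 * 9.81^2 * 3.6^2 * 14.6 / (32 * pi)
P = 1025 * 96.2361 * 12.9600 * 14.6 / 100.53096
P = 185660.66 W/m

185660.66


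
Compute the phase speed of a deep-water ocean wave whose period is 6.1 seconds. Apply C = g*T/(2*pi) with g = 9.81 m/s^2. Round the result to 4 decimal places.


We use the deep-water celerity formula:
C = g * T / (2 * pi)
C = 9.81 * 6.1 / (2 * 3.14159...)
C = 59.841000 / 6.283185
C = 9.5240 m/s

9.5240


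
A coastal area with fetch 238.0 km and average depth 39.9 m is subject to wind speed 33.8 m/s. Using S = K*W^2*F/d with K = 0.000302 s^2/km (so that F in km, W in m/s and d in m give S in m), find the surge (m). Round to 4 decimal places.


S = K * W^2 * F / d
W^2 = 33.8^2 = 1142.44
S = 0.000302 * 1142.44 * 238.0 / 39.9
Numerator = 0.000302 * 1142.44 * 238.0 = 82.114017
S = 82.114017 / 39.9 = 2.0580 m

2.0580


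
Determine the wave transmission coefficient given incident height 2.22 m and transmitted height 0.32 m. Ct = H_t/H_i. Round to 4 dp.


Ct = H_t / H_i
Ct = 0.32 / 2.22
Ct = 0.1441

0.1441


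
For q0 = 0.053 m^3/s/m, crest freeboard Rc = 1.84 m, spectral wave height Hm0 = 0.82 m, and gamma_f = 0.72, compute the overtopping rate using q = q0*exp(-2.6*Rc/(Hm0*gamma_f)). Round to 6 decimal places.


q = q0 * exp(-2.6 * Rc / (Hm0 * gamma_f))
Exponent = -2.6 * 1.84 / (0.82 * 0.72)
= -2.6 * 1.84 / 0.5904
= -8.102981
exp(-8.102981) = 0.000303
q = 0.053 * 0.000303
q = 0.000016 m^3/s/m

0.000016


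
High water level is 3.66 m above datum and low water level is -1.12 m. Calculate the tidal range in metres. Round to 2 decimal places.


Tidal range = High water - Low water
Tidal range = 3.66 - (-1.12)
Tidal range = 4.78 m

4.78


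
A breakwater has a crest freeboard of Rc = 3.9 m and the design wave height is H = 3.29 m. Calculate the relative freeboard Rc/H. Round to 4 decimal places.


Relative freeboard = Rc / H
= 3.9 / 3.29
= 1.1854

1.1854


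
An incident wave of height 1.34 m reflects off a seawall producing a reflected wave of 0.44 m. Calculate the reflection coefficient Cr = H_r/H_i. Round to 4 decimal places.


Cr = H_r / H_i
Cr = 0.44 / 1.34
Cr = 0.3284

0.3284


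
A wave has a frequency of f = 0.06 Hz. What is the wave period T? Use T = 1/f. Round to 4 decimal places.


T = 1 / f
T = 1 / 0.06
T = 16.6667 s

16.6667


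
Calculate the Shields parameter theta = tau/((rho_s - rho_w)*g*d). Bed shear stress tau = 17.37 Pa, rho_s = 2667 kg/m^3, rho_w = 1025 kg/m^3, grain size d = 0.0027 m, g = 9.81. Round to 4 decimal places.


theta = tau / ((rho_s - rho_w) * g * d)
rho_s - rho_w = 2667 - 1025 = 1642
Denominator = 1642 * 9.81 * 0.0027 = 43.491654
theta = 17.37 / 43.491654
theta = 0.3994

0.3994


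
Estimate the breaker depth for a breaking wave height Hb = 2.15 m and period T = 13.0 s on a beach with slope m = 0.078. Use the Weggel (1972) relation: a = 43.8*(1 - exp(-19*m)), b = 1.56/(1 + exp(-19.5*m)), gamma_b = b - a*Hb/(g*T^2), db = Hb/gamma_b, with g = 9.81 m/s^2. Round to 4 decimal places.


a = 43.8 * (1 - exp(-19 * m))
exp(-19 * 0.078) = exp(-1.4820) = 0.227183
a = 43.8 * (1 - 0.227183) = 33.849390
b = 1.56 / (1 + exp(-19.5 * m))
exp(-19.5 * 0.078) = exp(-1.5210) = 0.218493
b = 1.56 / (1 + 0.218493) = 1.280270
Hb / (g * T^2) = 2.15 / (9.81 * 13.0^2) = 2.15 / 1657.8900 = 0.00129683
gamma_b = b - a * Hb/(g*T^2) = 1.280270 - 33.849390 * 0.00129683 = 1.236373
db = Hb / gamma_b = 2.15 / 1.236373
db = 1.7390 m

1.7390


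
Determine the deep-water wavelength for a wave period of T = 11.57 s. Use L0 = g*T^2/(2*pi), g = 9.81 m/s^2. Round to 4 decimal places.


L0 = g * T^2 / (2 * pi)
L0 = 9.81 * 11.57^2 / (2 * pi)
L0 = 9.81 * 133.8649 / 6.28319
L0 = 1313.2147 / 6.28319
L0 = 209.0046 m

209.0046


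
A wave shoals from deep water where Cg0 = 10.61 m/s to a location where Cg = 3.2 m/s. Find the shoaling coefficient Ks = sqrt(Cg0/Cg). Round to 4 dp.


Ks = sqrt(Cg0 / Cg)
Ks = sqrt(10.61 / 3.2)
Ks = sqrt(3.3156)
Ks = 1.8209

1.8209


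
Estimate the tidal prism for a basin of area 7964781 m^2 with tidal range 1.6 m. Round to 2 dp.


Tidal prism = Area * Tidal range
P = 7964781 * 1.6
P = 12743649.60 m^3

12743649.60


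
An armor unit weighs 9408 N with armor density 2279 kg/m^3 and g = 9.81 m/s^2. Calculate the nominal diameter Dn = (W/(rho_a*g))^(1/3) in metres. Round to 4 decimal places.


V = W / (rho_a * g)
V = 9408 / (2279 * 9.81)
V = 9408 / 22356.99
V = 0.420808 m^3
Dn = V^(1/3) = 0.420808^(1/3)
Dn = 0.7494 m

0.7494


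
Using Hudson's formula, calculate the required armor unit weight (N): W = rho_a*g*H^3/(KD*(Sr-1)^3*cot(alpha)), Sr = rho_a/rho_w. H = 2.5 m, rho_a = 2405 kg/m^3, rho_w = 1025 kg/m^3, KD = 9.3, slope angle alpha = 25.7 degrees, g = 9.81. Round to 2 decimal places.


Sr = rho_a / rho_w = 2405 / 1025 = 2.346341
(Sr - 1) = 1.346341
(Sr - 1)^3 = 2.440426
cot(25.7) = 1 / tan(25.7) = 1 / 0.481267 = 2.077847
Numerator = 2405 * 9.81 * 2.5^3 = 368641.4063
Denominator = 9.3 * 2.440426 * 2.077847 = 47.158727
W = 368641.4063 / 47.158727
W = 7817.03 N

7817.03


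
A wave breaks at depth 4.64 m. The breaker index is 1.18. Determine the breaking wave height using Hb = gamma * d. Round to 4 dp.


Hb = gamma * d
Hb = 1.18 * 4.64
Hb = 5.4752 m

5.4752


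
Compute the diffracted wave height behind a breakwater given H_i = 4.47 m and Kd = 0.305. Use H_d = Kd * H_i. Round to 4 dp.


H_d = Kd * H_i
H_d = 0.305 * 4.47
H_d = 1.3634 m

1.3634


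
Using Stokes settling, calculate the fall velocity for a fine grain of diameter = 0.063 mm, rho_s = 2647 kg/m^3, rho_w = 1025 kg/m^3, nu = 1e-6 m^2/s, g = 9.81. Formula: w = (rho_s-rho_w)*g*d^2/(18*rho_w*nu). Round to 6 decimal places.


w = (rho_s - rho_w) * g * d^2 / (18 * rho_w * nu)
d = 0.063 mm = 0.000063 m
rho_s - rho_w = 2647 - 1025 = 1622
Numerator = 1622 * 9.81 * (0.000063)^2 = 0.000063154014
Denominator = 18 * 1025 * 1e-6 = 0.018450
w = 0.003423 m/s

0.003423


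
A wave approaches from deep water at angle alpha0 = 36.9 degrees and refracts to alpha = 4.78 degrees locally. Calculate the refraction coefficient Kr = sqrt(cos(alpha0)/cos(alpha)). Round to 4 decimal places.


Kr = sqrt(cos(alpha0) / cos(alpha))
cos(36.9) = 0.799685
cos(4.78) = 0.996522
Kr = sqrt(0.799685 / 0.996522)
Kr = sqrt(0.802476)
Kr = 0.8958

0.8958


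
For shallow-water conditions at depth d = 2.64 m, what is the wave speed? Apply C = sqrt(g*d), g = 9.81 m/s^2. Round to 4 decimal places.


Using the shallow-water approximation:
C = sqrt(g * d) = sqrt(9.81 * 2.64)
C = sqrt(25.8984)
C = 5.0890 m/s

5.0890


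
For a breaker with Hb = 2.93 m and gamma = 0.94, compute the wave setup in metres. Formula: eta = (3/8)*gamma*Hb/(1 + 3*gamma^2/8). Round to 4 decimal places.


eta = (3/8) * gamma * Hb / (1 + 3*gamma^2/8)
Numerator = (3/8) * 0.94 * 2.93 = 1.032825
Denominator = 1 + 3*0.94^2/8 = 1 + 0.331350 = 1.331350
eta = 1.032825 / 1.331350
eta = 0.7758 m

0.7758


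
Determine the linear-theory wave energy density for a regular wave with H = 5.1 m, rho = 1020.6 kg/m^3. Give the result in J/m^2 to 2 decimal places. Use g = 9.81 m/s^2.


E = (1/8) * rho * g * H^2
E = (1/8) * 1020.6 * 9.81 * 5.1^2
E = 0.125 * 1020.6 * 9.81 * 26.0100
E = 32551.79 J/m^2

32551.79


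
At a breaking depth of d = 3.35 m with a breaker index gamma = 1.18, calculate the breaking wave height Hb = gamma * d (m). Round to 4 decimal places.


Hb = gamma * d
Hb = 1.18 * 3.35
Hb = 3.9530 m

3.9530


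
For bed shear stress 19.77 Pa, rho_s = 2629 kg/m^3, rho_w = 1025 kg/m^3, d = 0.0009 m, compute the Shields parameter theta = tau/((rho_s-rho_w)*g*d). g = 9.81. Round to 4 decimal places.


theta = tau / ((rho_s - rho_w) * g * d)
rho_s - rho_w = 2629 - 1025 = 1604
Denominator = 1604 * 9.81 * 0.0009 = 14.161716
theta = 19.77 / 14.161716
theta = 1.3960

1.3960


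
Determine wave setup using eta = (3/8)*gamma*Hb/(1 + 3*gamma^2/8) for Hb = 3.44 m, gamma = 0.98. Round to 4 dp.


eta = (3/8) * gamma * Hb / (1 + 3*gamma^2/8)
Numerator = (3/8) * 0.98 * 3.44 = 1.264200
Denominator = 1 + 3*0.98^2/8 = 1 + 0.360150 = 1.360150
eta = 1.264200 / 1.360150
eta = 0.9295 m

0.9295


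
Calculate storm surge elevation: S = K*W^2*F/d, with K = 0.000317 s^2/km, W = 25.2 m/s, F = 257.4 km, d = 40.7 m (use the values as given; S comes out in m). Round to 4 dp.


S = K * W^2 * F / d
W^2 = 25.2^2 = 635.04
S = 0.000317 * 635.04 * 257.4 / 40.7
Numerator = 0.000317 * 635.04 * 257.4 = 51.816597
S = 51.816597 / 40.7 = 1.2731 m

1.2731


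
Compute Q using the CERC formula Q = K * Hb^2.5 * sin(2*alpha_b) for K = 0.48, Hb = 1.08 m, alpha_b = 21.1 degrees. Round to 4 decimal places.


Q = K * Hb^2.5 * sin(2 * alpha_b)
Hb^2.5 = 1.08^2.5 = 1.212158
sin(2 * 21.1) = sin(42.2) = 0.671721
Q = 0.48 * 1.212158 * 0.671721
Q = 0.3908 m^3/s

0.3908


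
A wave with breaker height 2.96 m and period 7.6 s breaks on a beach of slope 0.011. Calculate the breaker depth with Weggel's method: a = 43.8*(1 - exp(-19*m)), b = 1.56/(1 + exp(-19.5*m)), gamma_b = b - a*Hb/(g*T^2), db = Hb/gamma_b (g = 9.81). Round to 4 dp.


a = 43.8 * (1 - exp(-19 * m))
exp(-19 * 0.011) = exp(-0.2090) = 0.811395
a = 43.8 * (1 - 0.811395) = 8.260889
b = 1.56 / (1 + exp(-19.5 * m))
exp(-19.5 * 0.011) = exp(-0.2145) = 0.806945
b = 1.56 / (1 + 0.806945) = 0.863336
Hb / (g * T^2) = 2.96 / (9.81 * 7.6^2) = 2.96 / 566.6256 = 0.00522391
gamma_b = b - a * Hb/(g*T^2) = 0.863336 - 8.260889 * 0.00522391 = 0.820182
db = Hb / gamma_b = 2.96 / 0.820182
db = 3.6090 m

3.6090


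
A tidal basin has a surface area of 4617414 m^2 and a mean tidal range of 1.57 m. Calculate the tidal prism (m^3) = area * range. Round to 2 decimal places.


Tidal prism = Area * Tidal range
P = 4617414 * 1.57
P = 7249339.98 m^3

7249339.98


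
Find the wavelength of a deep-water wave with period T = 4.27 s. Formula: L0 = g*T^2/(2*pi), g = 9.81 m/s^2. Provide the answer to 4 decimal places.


L0 = g * T^2 / (2 * pi)
L0 = 9.81 * 4.27^2 / (2 * pi)
L0 = 9.81 * 18.2329 / 6.28319
L0 = 178.8647 / 6.28319
L0 = 28.4672 m

28.4672


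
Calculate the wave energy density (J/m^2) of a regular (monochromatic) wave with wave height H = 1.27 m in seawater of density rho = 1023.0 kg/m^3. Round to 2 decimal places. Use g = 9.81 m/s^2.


E = (1/8) * rho * g * H^2
E = (1/8) * 1023.0 * 9.81 * 1.27^2
E = 0.125 * 1023.0 * 9.81 * 1.6129
E = 2023.31 J/m^2

2023.31


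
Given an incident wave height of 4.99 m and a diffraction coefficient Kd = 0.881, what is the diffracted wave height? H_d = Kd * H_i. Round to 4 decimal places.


H_d = Kd * H_i
H_d = 0.881 * 4.99
H_d = 4.3962 m

4.3962


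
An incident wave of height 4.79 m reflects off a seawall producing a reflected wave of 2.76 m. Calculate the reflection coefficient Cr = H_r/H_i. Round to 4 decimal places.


Cr = H_r / H_i
Cr = 2.76 / 4.79
Cr = 0.5762

0.5762


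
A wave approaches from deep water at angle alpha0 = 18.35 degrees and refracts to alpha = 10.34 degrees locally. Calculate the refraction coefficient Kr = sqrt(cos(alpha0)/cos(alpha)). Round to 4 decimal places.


Kr = sqrt(cos(alpha0) / cos(alpha))
cos(18.35) = 0.949151
cos(10.34) = 0.983760
Kr = sqrt(0.949151 / 0.983760)
Kr = sqrt(0.964820)
Kr = 0.9823

0.9823


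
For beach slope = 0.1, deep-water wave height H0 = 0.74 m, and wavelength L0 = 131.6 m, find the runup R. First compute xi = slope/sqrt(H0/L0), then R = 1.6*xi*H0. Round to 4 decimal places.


xi = slope / sqrt(H0/L0)
H0/L0 = 0.74/131.6 = 0.005623
sqrt(0.005623) = 0.074987
xi = 0.1 / 0.074987 = 1.333559
R = 1.6 * xi * H0 = 1.6 * 1.333559 * 0.74
R = 1.5789 m

1.5789


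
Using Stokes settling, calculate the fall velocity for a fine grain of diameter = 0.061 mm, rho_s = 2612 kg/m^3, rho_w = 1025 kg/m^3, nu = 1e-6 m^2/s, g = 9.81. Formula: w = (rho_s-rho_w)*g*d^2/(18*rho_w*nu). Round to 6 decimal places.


w = (rho_s - rho_w) * g * d^2 / (18 * rho_w * nu)
d = 0.061 mm = 0.000061 m
rho_s - rho_w = 2612 - 1025 = 1587
Numerator = 1587 * 9.81 * (0.000061)^2 = 0.000057930277
Denominator = 18 * 1025 * 1e-6 = 0.018450
w = 0.003140 m/s

0.003140


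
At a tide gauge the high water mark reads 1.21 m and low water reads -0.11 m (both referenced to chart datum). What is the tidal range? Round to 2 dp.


Tidal range = High water - Low water
Tidal range = 1.21 - (-0.11)
Tidal range = 1.32 m

1.32


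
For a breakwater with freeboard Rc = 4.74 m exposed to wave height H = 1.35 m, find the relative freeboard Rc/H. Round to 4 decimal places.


Relative freeboard = Rc / H
= 4.74 / 1.35
= 3.5111

3.5111


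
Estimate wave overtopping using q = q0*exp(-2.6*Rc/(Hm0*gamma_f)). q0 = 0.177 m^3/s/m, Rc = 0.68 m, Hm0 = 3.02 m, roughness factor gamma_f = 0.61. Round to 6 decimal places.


q = q0 * exp(-2.6 * Rc / (Hm0 * gamma_f))
Exponent = -2.6 * 0.68 / (3.02 * 0.61)
= -2.6 * 0.68 / 1.8422
= -0.959722
exp(-0.959722) = 0.382999
q = 0.177 * 0.382999
q = 0.067791 m^3/s/m

0.067791


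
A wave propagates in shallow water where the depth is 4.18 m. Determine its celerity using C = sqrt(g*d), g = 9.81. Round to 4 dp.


Using the shallow-water approximation:
C = sqrt(g * d) = sqrt(9.81 * 4.18)
C = sqrt(41.0058)
C = 6.4036 m/s

6.4036


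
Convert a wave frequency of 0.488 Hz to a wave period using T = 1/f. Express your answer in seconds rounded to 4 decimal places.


T = 1 / f
T = 1 / 0.488
T = 2.0492 s

2.0492


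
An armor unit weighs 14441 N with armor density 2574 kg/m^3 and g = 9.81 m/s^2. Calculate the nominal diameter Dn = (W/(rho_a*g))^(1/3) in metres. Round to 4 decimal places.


V = W / (rho_a * g)
V = 14441 / (2574 * 9.81)
V = 14441 / 25250.94
V = 0.571900 m^3
Dn = V^(1/3) = 0.571900^(1/3)
Dn = 0.8301 m

0.8301


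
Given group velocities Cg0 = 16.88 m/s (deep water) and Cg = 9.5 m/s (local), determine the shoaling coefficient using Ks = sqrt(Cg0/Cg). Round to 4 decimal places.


Ks = sqrt(Cg0 / Cg)
Ks = sqrt(16.88 / 9.5)
Ks = sqrt(1.7768)
Ks = 1.3330

1.3330


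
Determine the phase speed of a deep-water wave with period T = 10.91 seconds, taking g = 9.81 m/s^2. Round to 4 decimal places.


We use the deep-water celerity formula:
C = g * T / (2 * pi)
C = 9.81 * 10.91 / (2 * 3.14159...)
C = 107.027100 / 6.283185
C = 17.0339 m/s

17.0339


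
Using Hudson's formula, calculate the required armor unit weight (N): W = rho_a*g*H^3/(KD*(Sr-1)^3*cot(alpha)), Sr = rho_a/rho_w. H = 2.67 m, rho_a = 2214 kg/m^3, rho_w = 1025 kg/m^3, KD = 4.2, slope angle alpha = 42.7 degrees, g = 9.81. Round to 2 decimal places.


Sr = rho_a / rho_w = 2214 / 1025 = 2.160000
(Sr - 1) = 1.160000
(Sr - 1)^3 = 1.560896
cot(42.7) = 1 / tan(42.7) = 1 / 0.922773 = 1.083690
Numerator = 2214 * 9.81 * 2.67^3 = 413409.4578
Denominator = 4.2 * 1.560896 * 1.083690 = 7.104413
W = 413409.4578 / 7.104413
W = 58190.52 N

58190.52


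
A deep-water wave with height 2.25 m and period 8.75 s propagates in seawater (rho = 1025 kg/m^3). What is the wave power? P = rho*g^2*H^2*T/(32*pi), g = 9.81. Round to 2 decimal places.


P = rho * g^2 * H^2 * T / (32 * pi)
P = 1025 * 9.81^2 * 2.25^2 * 8.75 / (32 * pi)
P = 1025 * 96.2361 * 5.0625 * 8.75 / 100.53096
P = 43464.54 W/m

43464.54


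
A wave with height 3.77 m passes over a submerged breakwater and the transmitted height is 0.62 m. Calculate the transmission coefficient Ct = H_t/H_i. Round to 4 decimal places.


Ct = H_t / H_i
Ct = 0.62 / 3.77
Ct = 0.1645

0.1645


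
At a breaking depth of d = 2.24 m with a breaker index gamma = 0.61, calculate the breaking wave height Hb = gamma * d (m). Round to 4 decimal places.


Hb = gamma * d
Hb = 0.61 * 2.24
Hb = 1.3664 m

1.3664


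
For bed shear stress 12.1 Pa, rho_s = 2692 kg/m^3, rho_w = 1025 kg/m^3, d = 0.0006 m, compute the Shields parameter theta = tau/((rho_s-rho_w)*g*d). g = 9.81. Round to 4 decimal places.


theta = tau / ((rho_s - rho_w) * g * d)
rho_s - rho_w = 2692 - 1025 = 1667
Denominator = 1667 * 9.81 * 0.0006 = 9.811962
theta = 12.1 / 9.811962
theta = 1.2332

1.2332


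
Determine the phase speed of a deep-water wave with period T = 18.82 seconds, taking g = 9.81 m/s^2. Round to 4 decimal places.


We use the deep-water celerity formula:
C = g * T / (2 * pi)
C = 9.81 * 18.82 / (2 * 3.14159...)
C = 184.624200 / 6.283185
C = 29.3839 m/s

29.3839


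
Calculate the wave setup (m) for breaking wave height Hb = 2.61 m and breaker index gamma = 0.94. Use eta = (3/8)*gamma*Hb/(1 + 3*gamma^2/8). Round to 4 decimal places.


eta = (3/8) * gamma * Hb / (1 + 3*gamma^2/8)
Numerator = (3/8) * 0.94 * 2.61 = 0.920025
Denominator = 1 + 3*0.94^2/8 = 1 + 0.331350 = 1.331350
eta = 0.920025 / 1.331350
eta = 0.6910 m

0.6910


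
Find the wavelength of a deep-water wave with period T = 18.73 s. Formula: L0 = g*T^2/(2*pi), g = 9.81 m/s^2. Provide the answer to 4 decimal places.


L0 = g * T^2 / (2 * pi)
L0 = 9.81 * 18.73^2 / (2 * pi)
L0 = 9.81 * 350.8129 / 6.28319
L0 = 3441.4745 / 6.28319
L0 = 547.7277 m

547.7277


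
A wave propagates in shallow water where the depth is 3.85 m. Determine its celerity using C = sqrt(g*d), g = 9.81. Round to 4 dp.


Using the shallow-water approximation:
C = sqrt(g * d) = sqrt(9.81 * 3.85)
C = sqrt(37.7685)
C = 6.1456 m/s

6.1456


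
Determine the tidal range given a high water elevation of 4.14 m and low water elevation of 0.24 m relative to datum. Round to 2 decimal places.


Tidal range = High water - Low water
Tidal range = 4.14 - (0.24)
Tidal range = 3.90 m

3.90


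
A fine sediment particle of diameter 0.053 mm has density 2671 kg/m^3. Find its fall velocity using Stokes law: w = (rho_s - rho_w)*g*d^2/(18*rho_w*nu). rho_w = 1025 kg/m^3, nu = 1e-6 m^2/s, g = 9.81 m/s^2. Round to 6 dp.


w = (rho_s - rho_w) * g * d^2 / (18 * rho_w * nu)
d = 0.053 mm = 0.000053 m
rho_s - rho_w = 2671 - 1025 = 1646
Numerator = 1646 * 9.81 * (0.000053)^2 = 0.000045357653
Denominator = 18 * 1025 * 1e-6 = 0.018450
w = 0.002458 m/s

0.002458


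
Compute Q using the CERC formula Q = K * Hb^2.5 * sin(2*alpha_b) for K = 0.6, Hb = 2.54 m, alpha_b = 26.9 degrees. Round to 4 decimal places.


Q = K * Hb^2.5 * sin(2 * alpha_b)
Hb^2.5 = 2.54^2.5 = 10.282158
sin(2 * 26.9) = sin(53.8) = 0.806960
Q = 0.6 * 10.282158 * 0.806960
Q = 4.9784 m^3/s

4.9784


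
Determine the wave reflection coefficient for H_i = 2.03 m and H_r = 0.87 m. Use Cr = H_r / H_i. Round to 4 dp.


Cr = H_r / H_i
Cr = 0.87 / 2.03
Cr = 0.4286

0.4286


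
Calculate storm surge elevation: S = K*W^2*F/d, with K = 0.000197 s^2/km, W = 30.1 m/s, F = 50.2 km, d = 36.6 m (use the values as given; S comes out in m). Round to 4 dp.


S = K * W^2 * F / d
W^2 = 30.1^2 = 906.01
S = 0.000197 * 906.01 * 50.2 / 36.6
Numerator = 0.000197 * 906.01 * 50.2 = 8.959895
S = 8.959895 / 36.6 = 0.2448 m

0.2448


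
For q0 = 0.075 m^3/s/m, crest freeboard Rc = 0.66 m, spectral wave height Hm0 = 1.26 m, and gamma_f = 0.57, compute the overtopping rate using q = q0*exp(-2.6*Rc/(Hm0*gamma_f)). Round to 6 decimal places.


q = q0 * exp(-2.6 * Rc / (Hm0 * gamma_f))
Exponent = -2.6 * 0.66 / (1.26 * 0.57)
= -2.6 * 0.66 / 0.7182
= -2.389307
exp(-2.389307) = 0.091693
q = 0.075 * 0.091693
q = 0.006877 m^3/s/m

0.006877


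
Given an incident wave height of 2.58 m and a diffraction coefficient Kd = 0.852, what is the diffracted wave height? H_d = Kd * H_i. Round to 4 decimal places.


H_d = Kd * H_i
H_d = 0.852 * 2.58
H_d = 2.1982 m

2.1982


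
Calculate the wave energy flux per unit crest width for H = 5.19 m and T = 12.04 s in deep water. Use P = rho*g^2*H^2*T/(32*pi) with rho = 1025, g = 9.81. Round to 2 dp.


P = rho * g^2 * H^2 * T / (32 * pi)
P = 1025 * 9.81^2 * 5.19^2 * 12.04 / (32 * pi)
P = 1025 * 96.2361 * 26.9361 * 12.04 / 100.53096
P = 318216.89 W/m

318216.89


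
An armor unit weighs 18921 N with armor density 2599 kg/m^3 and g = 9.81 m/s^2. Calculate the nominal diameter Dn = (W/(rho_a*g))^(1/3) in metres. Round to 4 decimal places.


V = W / (rho_a * g)
V = 18921 / (2599 * 9.81)
V = 18921 / 25496.19
V = 0.742111 m^3
Dn = V^(1/3) = 0.742111^(1/3)
Dn = 0.9054 m

0.9054


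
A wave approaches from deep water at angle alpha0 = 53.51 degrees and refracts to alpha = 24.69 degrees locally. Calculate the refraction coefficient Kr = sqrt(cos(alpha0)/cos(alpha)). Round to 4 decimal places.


Kr = sqrt(cos(alpha0) / cos(alpha))
cos(53.51) = 0.594682
cos(24.69) = 0.908581
Kr = sqrt(0.594682 / 0.908581)
Kr = sqrt(0.654518)
Kr = 0.8090

0.8090


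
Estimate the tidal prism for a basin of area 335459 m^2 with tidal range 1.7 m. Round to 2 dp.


Tidal prism = Area * Tidal range
P = 335459 * 1.7
P = 570280.30 m^3

570280.30


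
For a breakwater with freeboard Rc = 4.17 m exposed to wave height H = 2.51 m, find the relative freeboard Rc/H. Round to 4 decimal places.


Relative freeboard = Rc / H
= 4.17 / 2.51
= 1.6614

1.6614


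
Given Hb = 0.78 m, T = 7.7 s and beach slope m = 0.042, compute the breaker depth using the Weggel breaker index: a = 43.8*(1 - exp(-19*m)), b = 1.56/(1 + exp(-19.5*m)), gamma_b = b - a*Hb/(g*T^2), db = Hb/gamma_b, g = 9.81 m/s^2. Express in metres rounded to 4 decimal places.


a = 43.8 * (1 - exp(-19 * m))
exp(-19 * 0.042) = exp(-0.7980) = 0.450229
a = 43.8 * (1 - 0.450229) = 24.079991
b = 1.56 / (1 + exp(-19.5 * m))
exp(-19.5 * 0.042) = exp(-0.8190) = 0.440872
b = 1.56 / (1 + 0.440872) = 1.082677
Hb / (g * T^2) = 0.78 / (9.81 * 7.7^2) = 0.78 / 581.6349 = 0.00134105
gamma_b = b - a * Hb/(g*T^2) = 1.082677 - 24.079991 * 0.00134105 = 1.050385
db = Hb / gamma_b = 0.78 / 1.050385
db = 0.7426 m

0.7426


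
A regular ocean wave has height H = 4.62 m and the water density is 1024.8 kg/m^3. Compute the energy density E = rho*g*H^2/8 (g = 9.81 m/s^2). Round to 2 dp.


E = (1/8) * rho * g * H^2
E = (1/8) * 1024.8 * 9.81 * 4.62^2
E = 0.125 * 1024.8 * 9.81 * 21.3444
E = 26822.68 J/m^2

26822.68


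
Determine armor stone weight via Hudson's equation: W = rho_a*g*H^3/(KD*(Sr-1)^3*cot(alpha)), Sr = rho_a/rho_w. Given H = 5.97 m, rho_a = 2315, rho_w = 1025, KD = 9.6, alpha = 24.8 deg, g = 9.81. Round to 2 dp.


Sr = rho_a / rho_w = 2315 / 1025 = 2.258537
(Sr - 1) = 1.258537
(Sr - 1)^3 = 1.993414
cot(24.8) = 1 / tan(24.8) = 1 / 0.462065 = 2.164198
Numerator = 2315 * 9.81 * 5.97^3 = 4832178.8053
Denominator = 9.6 * 1.993414 * 2.164198 = 41.415777
W = 4832178.8053 / 41.415777
W = 116674.83 N

116674.83


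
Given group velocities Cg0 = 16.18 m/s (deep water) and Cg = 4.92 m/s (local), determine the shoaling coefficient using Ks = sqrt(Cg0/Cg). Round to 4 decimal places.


Ks = sqrt(Cg0 / Cg)
Ks = sqrt(16.18 / 4.92)
Ks = sqrt(3.2886)
Ks = 1.8135

1.8135


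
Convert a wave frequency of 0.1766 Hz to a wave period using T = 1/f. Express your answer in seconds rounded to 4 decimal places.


T = 1 / f
T = 1 / 0.1766
T = 5.6625 s

5.6625


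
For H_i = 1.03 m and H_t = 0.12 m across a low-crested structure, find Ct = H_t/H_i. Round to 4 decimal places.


Ct = H_t / H_i
Ct = 0.12 / 1.03
Ct = 0.1165

0.1165


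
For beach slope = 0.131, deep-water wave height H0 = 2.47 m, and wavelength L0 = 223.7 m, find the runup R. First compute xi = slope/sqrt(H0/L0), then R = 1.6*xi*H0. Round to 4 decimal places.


xi = slope / sqrt(H0/L0)
H0/L0 = 2.47/223.7 = 0.011042
sqrt(0.011042) = 0.105079
xi = 0.131 / 0.105079 = 1.246682
R = 1.6 * xi * H0 = 1.6 * 1.246682 * 2.47
R = 4.9269 m

4.9269


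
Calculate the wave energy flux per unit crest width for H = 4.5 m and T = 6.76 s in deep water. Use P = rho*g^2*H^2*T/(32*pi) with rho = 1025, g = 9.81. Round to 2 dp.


P = rho * g^2 * H^2 * T / (32 * pi)
P = 1025 * 9.81^2 * 4.5^2 * 6.76 / (32 * pi)
P = 1025 * 96.2361 * 20.2500 * 6.76 / 100.53096
P = 134317.86 W/m

134317.86


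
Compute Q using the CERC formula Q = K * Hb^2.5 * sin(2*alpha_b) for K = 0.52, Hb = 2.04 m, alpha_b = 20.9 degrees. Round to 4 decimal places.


Q = K * Hb^2.5 * sin(2 * alpha_b)
Hb^2.5 = 2.04^2.5 = 5.943954
sin(2 * 20.9) = sin(41.8) = 0.666532
Q = 0.52 * 5.943954 * 0.666532
Q = 2.0602 m^3/s

2.0602


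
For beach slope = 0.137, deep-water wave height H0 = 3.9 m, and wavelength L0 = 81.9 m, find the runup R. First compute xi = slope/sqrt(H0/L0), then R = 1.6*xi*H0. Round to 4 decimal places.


xi = slope / sqrt(H0/L0)
H0/L0 = 3.9/81.9 = 0.047619
sqrt(0.047619) = 0.218218
xi = 0.137 / 0.218218 = 0.627813
R = 1.6 * xi * H0 = 1.6 * 0.627813 * 3.9
R = 3.9176 m

3.9176


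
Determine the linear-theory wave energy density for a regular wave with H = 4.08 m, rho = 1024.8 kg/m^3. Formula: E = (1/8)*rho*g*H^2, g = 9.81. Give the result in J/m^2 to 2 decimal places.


E = (1/8) * rho * g * H^2
E = (1/8) * 1024.8 * 9.81 * 4.08^2
E = 0.125 * 1024.8 * 9.81 * 16.6464
E = 20918.88 J/m^2

20918.88


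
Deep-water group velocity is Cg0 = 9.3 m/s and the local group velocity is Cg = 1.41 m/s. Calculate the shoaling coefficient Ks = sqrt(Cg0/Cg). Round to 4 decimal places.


Ks = sqrt(Cg0 / Cg)
Ks = sqrt(9.3 / 1.41)
Ks = sqrt(6.5957)
Ks = 2.5682

2.5682


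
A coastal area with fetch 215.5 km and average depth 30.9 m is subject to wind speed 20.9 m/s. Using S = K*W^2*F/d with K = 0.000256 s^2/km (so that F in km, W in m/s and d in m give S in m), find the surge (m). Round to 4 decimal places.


S = K * W^2 * F / d
W^2 = 20.9^2 = 436.81
S = 0.000256 * 436.81 * 215.5 / 30.9
Numerator = 0.000256 * 436.81 * 215.5 = 24.097934
S = 24.097934 / 30.9 = 0.7799 m

0.7799


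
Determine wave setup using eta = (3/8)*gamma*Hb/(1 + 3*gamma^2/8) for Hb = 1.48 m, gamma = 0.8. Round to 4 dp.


eta = (3/8) * gamma * Hb / (1 + 3*gamma^2/8)
Numerator = (3/8) * 0.8 * 1.48 = 0.444000
Denominator = 1 + 3*0.8^2/8 = 1 + 0.240000 = 1.240000
eta = 0.444000 / 1.240000
eta = 0.3581 m

0.3581


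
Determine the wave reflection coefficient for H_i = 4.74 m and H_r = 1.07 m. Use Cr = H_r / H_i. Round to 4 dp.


Cr = H_r / H_i
Cr = 1.07 / 4.74
Cr = 0.2257

0.2257


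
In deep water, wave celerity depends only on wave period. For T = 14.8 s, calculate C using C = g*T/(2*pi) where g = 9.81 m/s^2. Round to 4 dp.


We use the deep-water celerity formula:
C = g * T / (2 * pi)
C = 9.81 * 14.8 / (2 * 3.14159...)
C = 145.188000 / 6.283185
C = 23.1074 m/s

23.1074


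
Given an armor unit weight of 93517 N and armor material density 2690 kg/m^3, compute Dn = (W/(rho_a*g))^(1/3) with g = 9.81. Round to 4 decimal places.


V = W / (rho_a * g)
V = 93517 / (2690 * 9.81)
V = 93517 / 26388.90
V = 3.543801 m^3
Dn = V^(1/3) = 3.543801^(1/3)
Dn = 1.5246 m

1.5246


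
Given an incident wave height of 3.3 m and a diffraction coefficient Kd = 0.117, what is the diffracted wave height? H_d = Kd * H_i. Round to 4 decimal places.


H_d = Kd * H_i
H_d = 0.117 * 3.3
H_d = 0.3861 m

0.3861


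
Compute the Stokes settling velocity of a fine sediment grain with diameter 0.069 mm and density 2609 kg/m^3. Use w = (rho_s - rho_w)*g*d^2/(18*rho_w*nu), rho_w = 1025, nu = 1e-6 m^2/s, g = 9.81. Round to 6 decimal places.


w = (rho_s - rho_w) * g * d^2 / (18 * rho_w * nu)
d = 0.069 mm = 0.000069 m
rho_s - rho_w = 2609 - 1025 = 1584
Numerator = 1584 * 9.81 * (0.000069)^2 = 0.000073981369
Denominator = 18 * 1025 * 1e-6 = 0.018450
w = 0.004010 m/s

0.004010


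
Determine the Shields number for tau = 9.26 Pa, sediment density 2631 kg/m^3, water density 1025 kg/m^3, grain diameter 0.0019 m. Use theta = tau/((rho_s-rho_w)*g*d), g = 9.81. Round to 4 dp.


theta = tau / ((rho_s - rho_w) * g * d)
rho_s - rho_w = 2631 - 1025 = 1606
Denominator = 1606 * 9.81 * 0.0019 = 29.934234
theta = 9.26 / 29.934234
theta = 0.3093

0.3093


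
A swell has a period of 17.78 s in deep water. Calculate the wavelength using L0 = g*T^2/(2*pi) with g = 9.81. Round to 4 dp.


L0 = g * T^2 / (2 * pi)
L0 = 9.81 * 17.78^2 / (2 * pi)
L0 = 9.81 * 316.1284 / 6.28319
L0 = 3101.2196 / 6.28319
L0 = 493.5744 m

493.5744


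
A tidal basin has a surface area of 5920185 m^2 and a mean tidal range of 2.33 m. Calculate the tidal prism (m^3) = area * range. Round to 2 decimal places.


Tidal prism = Area * Tidal range
P = 5920185 * 2.33
P = 13794031.05 m^3

13794031.05


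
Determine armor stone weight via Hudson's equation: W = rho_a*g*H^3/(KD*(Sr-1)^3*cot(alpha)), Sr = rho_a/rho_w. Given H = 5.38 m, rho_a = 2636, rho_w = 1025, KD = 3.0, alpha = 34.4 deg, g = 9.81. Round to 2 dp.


Sr = rho_a / rho_w = 2636 / 1025 = 2.571707
(Sr - 1) = 1.571707
(Sr - 1)^3 = 3.882532
cot(34.4) = 1 / tan(34.4) = 1 / 0.684714 = 1.460463
Numerator = 2636 * 9.81 * 5.38^3 = 4026810.9444
Denominator = 3.0 * 3.882532 * 1.460463 = 17.010884
W = 4026810.9444 / 17.010884
W = 236719.67 N

236719.67


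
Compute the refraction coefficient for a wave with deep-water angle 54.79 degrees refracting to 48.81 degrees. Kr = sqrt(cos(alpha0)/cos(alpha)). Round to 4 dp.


Kr = sqrt(cos(alpha0) / cos(alpha))
cos(54.79) = 0.576575
cos(48.81) = 0.658558
Kr = sqrt(0.576575 / 0.658558)
Kr = sqrt(0.875511)
Kr = 0.9357

0.9357


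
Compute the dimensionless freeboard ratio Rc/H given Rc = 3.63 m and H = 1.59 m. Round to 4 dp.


Relative freeboard = Rc / H
= 3.63 / 1.59
= 2.2830

2.2830


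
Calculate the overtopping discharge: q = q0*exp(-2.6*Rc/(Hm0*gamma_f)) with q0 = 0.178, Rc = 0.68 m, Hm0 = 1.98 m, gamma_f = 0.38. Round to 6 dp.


q = q0 * exp(-2.6 * Rc / (Hm0 * gamma_f))
Exponent = -2.6 * 0.68 / (1.98 * 0.38)
= -2.6 * 0.68 / 0.7524
= -2.349814
exp(-2.349814) = 0.095387
q = 0.178 * 0.095387
q = 0.016979 m^3/s/m

0.016979


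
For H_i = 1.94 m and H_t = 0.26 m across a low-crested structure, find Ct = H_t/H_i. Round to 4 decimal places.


Ct = H_t / H_i
Ct = 0.26 / 1.94
Ct = 0.1340

0.1340


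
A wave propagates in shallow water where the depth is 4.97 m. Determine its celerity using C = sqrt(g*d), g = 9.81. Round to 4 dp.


Using the shallow-water approximation:
C = sqrt(g * d) = sqrt(9.81 * 4.97)
C = sqrt(48.7557)
C = 6.9825 m/s

6.9825


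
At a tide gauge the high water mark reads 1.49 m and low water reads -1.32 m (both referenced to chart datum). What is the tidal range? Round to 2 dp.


Tidal range = High water - Low water
Tidal range = 1.49 - (-1.32)
Tidal range = 2.81 m

2.81


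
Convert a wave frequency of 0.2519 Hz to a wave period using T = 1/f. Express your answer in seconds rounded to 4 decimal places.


T = 1 / f
T = 1 / 0.2519
T = 3.9698 s

3.9698


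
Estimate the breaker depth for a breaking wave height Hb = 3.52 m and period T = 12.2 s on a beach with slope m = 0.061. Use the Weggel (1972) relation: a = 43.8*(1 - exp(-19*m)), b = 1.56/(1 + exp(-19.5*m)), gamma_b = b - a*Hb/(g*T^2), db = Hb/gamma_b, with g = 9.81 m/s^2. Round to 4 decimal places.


a = 43.8 * (1 - exp(-19 * m))
exp(-19 * 0.061) = exp(-1.1590) = 0.313800
a = 43.8 * (1 - 0.313800) = 30.055568
b = 1.56 / (1 + exp(-19.5 * m))
exp(-19.5 * 0.061) = exp(-1.1895) = 0.304373
b = 1.56 / (1 + 0.304373) = 1.195977
Hb / (g * T^2) = 3.52 / (9.81 * 12.2^2) = 3.52 / 1460.1204 = 0.00241076
gamma_b = b - a * Hb/(g*T^2) = 1.195977 - 30.055568 * 0.00241076 = 1.123520
db = Hb / gamma_b = 3.52 / 1.123520
db = 3.1330 m

3.1330


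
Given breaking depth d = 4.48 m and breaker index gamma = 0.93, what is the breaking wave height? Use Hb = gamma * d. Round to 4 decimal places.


Hb = gamma * d
Hb = 0.93 * 4.48
Hb = 4.1664 m

4.1664


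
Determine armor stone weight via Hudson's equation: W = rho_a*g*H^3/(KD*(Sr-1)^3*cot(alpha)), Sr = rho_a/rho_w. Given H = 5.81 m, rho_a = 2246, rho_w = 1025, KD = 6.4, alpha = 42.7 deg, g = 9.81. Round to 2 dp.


Sr = rho_a / rho_w = 2246 / 1025 = 2.191220
(Sr - 1) = 1.191220
(Sr - 1)^3 = 1.690345
cot(42.7) = 1 / tan(42.7) = 1 / 0.922773 = 1.083690
Numerator = 2246 * 9.81 * 5.81^3 = 4321227.7510
Denominator = 6.4 * 1.690345 * 1.083690 = 11.723581
W = 4321227.7510 / 11.723581
W = 368592.82 N

368592.82


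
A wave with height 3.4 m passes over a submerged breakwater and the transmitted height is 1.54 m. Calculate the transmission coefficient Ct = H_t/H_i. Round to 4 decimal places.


Ct = H_t / H_i
Ct = 1.54 / 3.4
Ct = 0.4529

0.4529


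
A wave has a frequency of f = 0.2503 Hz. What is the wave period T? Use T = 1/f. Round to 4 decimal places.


T = 1 / f
T = 1 / 0.2503
T = 3.9952 s

3.9952


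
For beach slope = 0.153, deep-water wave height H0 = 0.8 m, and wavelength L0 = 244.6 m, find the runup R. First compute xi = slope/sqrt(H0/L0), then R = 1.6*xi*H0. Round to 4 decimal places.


xi = slope / sqrt(H0/L0)
H0/L0 = 0.8/244.6 = 0.003271
sqrt(0.003271) = 0.057190
xi = 0.153 / 0.057190 = 2.675313
R = 1.6 * xi * H0 = 1.6 * 2.675313 * 0.8
R = 3.4244 m

3.4244


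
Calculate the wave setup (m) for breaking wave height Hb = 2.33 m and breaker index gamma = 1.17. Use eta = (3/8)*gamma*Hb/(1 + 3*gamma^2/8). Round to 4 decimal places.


eta = (3/8) * gamma * Hb / (1 + 3*gamma^2/8)
Numerator = (3/8) * 1.17 * 2.33 = 1.022288
Denominator = 1 + 3*1.17^2/8 = 1 + 0.513338 = 1.513338
eta = 1.022288 / 1.513338
eta = 0.6755 m

0.6755


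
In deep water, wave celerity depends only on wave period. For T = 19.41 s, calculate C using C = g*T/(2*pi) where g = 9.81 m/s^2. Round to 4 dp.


We use the deep-water celerity formula:
C = g * T / (2 * pi)
C = 9.81 * 19.41 / (2 * 3.14159...)
C = 190.412100 / 6.283185
C = 30.3050 m/s

30.3050


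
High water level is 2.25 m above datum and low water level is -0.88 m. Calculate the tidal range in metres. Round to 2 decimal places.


Tidal range = High water - Low water
Tidal range = 2.25 - (-0.88)
Tidal range = 3.13 m

3.13


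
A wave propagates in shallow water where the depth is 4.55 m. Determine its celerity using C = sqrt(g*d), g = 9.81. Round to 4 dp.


Using the shallow-water approximation:
C = sqrt(g * d) = sqrt(9.81 * 4.55)
C = sqrt(44.6355)
C = 6.6810 m/s

6.6810


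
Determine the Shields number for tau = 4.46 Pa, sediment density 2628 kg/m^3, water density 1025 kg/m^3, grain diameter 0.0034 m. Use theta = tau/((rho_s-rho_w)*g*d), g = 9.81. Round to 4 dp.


theta = tau / ((rho_s - rho_w) * g * d)
rho_s - rho_w = 2628 - 1025 = 1603
Denominator = 1603 * 9.81 * 0.0034 = 53.466462
theta = 4.46 / 53.466462
theta = 0.0834

0.0834


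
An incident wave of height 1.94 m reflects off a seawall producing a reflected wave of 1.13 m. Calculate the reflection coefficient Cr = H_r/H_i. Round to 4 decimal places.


Cr = H_r / H_i
Cr = 1.13 / 1.94
Cr = 0.5825

0.5825


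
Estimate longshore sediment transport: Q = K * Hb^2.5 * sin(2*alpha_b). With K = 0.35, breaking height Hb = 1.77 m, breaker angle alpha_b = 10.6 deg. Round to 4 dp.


Q = K * Hb^2.5 * sin(2 * alpha_b)
Hb^2.5 = 1.77^2.5 = 4.168052
sin(2 * 10.6) = sin(21.2) = 0.361625
Q = 0.35 * 4.168052 * 0.361625
Q = 0.5275 m^3/s

0.5275


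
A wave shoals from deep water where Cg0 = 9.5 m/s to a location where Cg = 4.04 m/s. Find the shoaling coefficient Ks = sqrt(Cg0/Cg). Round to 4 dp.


Ks = sqrt(Cg0 / Cg)
Ks = sqrt(9.5 / 4.04)
Ks = sqrt(2.3515)
Ks = 1.5335

1.5335


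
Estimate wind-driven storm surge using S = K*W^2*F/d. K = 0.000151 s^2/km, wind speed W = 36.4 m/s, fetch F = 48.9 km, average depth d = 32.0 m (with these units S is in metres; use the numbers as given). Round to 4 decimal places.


S = K * W^2 * F / d
W^2 = 36.4^2 = 1324.96
S = 0.000151 * 1324.96 * 48.9 / 32.0
Numerator = 0.000151 * 1324.96 * 48.9 = 9.783372
S = 9.783372 / 32.0 = 0.3057 m

0.3057


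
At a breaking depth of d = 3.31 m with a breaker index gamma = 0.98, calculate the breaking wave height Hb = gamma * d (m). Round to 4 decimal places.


Hb = gamma * d
Hb = 0.98 * 3.31
Hb = 3.2438 m

3.2438


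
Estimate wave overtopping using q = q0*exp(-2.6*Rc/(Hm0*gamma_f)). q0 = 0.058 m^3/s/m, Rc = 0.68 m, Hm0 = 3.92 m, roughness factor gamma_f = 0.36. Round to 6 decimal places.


q = q0 * exp(-2.6 * Rc / (Hm0 * gamma_f))
Exponent = -2.6 * 0.68 / (3.92 * 0.36)
= -2.6 * 0.68 / 1.4112
= -1.252834
exp(-1.252834) = 0.285694
q = 0.058 * 0.285694
q = 0.016570 m^3/s/m

0.016570


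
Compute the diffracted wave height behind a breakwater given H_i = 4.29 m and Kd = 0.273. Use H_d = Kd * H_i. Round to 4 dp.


H_d = Kd * H_i
H_d = 0.273 * 4.29
H_d = 1.1712 m

1.1712


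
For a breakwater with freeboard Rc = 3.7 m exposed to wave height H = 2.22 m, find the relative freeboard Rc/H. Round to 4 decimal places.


Relative freeboard = Rc / H
= 3.7 / 2.22
= 1.6667

1.6667


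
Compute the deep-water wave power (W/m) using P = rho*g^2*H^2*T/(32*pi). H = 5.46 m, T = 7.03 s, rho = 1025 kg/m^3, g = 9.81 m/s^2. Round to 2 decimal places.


P = rho * g^2 * H^2 * T / (32 * pi)
P = 1025 * 9.81^2 * 5.46^2 * 7.03 / (32 * pi)
P = 1025 * 96.2361 * 29.8116 * 7.03 / 100.53096
P = 205637.65 W/m

205637.65


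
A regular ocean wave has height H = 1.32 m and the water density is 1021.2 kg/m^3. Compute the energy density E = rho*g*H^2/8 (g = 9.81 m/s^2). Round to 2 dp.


E = (1/8) * rho * g * H^2
E = (1/8) * 1021.2 * 9.81 * 1.32^2
E = 0.125 * 1021.2 * 9.81 * 1.7424
E = 2181.91 J/m^2

2181.91


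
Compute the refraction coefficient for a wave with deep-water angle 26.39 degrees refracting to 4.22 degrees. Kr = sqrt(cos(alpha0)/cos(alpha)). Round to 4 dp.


Kr = sqrt(cos(alpha0) / cos(alpha))
cos(26.39) = 0.895789
cos(4.22) = 0.997289
Kr = sqrt(0.895789 / 0.997289)
Kr = sqrt(0.898225)
Kr = 0.9477

0.9477
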